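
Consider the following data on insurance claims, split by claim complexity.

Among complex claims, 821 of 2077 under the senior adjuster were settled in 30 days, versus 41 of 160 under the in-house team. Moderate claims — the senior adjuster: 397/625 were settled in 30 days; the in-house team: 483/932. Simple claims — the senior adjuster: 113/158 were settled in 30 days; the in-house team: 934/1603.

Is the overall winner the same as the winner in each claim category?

No

Complex: the senior adjuster 821/2077 = 39.5%, the in-house team 41/160 = 25.6% → the senior adjuster
Moderate: the senior adjuster 397/625 = 63.5%, the in-house team 483/932 = 51.8% → the senior adjuster
Simple: the senior adjuster 113/158 = 71.5%, the in-house team 934/1603 = 58.3% → the senior adjuster
Overall: the senior adjuster 1331/2860 = 46.5%, the in-house team 1458/2695 = 54.1% → the in-house team
The senior adjuster wins each claim group but the in-house team wins overall — the comparison reverses. The senior adjuster's claims skew toward complex, which has a lower base rate.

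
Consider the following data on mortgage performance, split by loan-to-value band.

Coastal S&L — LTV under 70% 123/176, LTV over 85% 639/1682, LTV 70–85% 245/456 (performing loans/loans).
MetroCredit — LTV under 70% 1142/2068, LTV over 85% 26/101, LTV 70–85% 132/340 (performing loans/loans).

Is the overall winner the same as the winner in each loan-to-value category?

LTV under 70%: Coastal S&L 123/176 = 69.9%, MetroCredit 1142/2068 = 55.2% → Coastal S&L
LTV over 85%: Coastal S&L 639/1682 = 38.0%, MetroCredit 26/101 = 25.7% → Coastal S&L
LTV 70–85%: Coastal S&L 245/456 = 53.7%, MetroCredit 132/340 = 38.8% → Coastal S&L
Overall: Coastal S&L 1007/2314 = 43.5%, MetroCredit 1300/2509 = 51.8% → MetroCredit
Coastal S&L wins each loan-to-value group but MetroCredit wins overall — the comparison reverses. Coastal S&L's loans skew toward LTV over 85%, which has a lower base rate.

No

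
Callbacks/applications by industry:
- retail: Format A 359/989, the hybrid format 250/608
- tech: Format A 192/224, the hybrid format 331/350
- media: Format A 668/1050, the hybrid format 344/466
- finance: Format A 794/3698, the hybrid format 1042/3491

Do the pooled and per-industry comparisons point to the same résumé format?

Yes

Retail: Format A 359/989 = 36.3%, the hybrid format 250/608 = 41.1% → the hybrid format
Tech: Format A 192/224 = 85.7%, the hybrid format 331/350 = 94.6% → the hybrid format
Media: Format A 668/1050 = 63.6%, the hybrid format 344/466 = 73.8% → the hybrid format
Finance: Format A 794/3698 = 21.5%, the hybrid format 1042/3491 = 29.8% → the hybrid format
Overall: Format A 2013/5961 = 33.8%, the hybrid format 1967/4915 = 40.0% → the hybrid format
The hybrid format wins overall and in every industry group — no reversal.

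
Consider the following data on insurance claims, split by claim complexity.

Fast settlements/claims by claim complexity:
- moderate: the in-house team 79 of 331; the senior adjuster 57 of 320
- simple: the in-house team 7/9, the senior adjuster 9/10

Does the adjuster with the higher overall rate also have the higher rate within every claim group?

Moderate: the in-house team 79/331 = 23.9%, the senior adjuster 57/320 = 17.8% → the in-house team
Simple: the in-house team 7/9 = 77.8%, the senior adjuster 9/10 = 90.0% → the senior adjuster
Overall: the in-house team 86/340 = 25.3%, the senior adjuster 66/330 = 20.0% → the in-house team
Neither sweeps: the in-house team wins 1 of 2 groups, the senior adjuster wins 1. The in-house team wins overall but not every group — no Simpson reversal.

No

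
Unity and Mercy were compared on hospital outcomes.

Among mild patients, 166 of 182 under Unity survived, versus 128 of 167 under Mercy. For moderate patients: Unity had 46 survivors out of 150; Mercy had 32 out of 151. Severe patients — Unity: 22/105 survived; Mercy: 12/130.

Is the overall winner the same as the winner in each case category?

Mild: Unity 166/182 = 91.2%, Mercy 128/167 = 76.6% → Unity
Moderate: Unity 46/150 = 30.7%, Mercy 32/151 = 21.2% → Unity
Severe: Unity 22/105 = 21.0%, Mercy 12/130 = 9.2% → Unity
Overall: Unity 234/437 = 53.5%, Mercy 172/448 = 38.4% → Unity
Unity wins overall and in every case group — no reversal.

Yes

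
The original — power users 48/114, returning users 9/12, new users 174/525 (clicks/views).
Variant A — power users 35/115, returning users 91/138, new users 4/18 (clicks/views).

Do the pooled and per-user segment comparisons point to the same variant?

No

Power users: the original 48/114 = 42.1%, Variant A 35/115 = 30.4% → the original
Returning users: the original 9/12 = 75.0%, Variant A 91/138 = 65.9% → the original
New users: the original 174/525 = 33.1%, Variant A 4/18 = 22.2% → the original
Overall: the original 231/651 = 35.5%, Variant A 130/271 = 48.0% → Variant A
The original wins each user group but Variant A wins overall — the comparison reverses. The original's views skew toward new users, which has a lower base rate.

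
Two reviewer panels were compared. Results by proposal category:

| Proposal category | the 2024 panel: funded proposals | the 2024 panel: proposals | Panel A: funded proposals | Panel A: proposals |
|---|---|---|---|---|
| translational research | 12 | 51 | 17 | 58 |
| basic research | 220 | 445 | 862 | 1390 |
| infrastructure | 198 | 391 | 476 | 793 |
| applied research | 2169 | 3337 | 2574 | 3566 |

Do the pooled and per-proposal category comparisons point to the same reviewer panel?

Translational research: the 2024 panel 12/51 = 23.5%, Panel A 17/58 = 29.3% → Panel A
Basic research: the 2024 panel 220/445 = 49.4%, Panel A 862/1390 = 62.0% → Panel A
Infrastructure: the 2024 panel 198/391 = 50.6%, Panel A 476/793 = 60.0% → Panel A
Applied research: the 2024 panel 2169/3337 = 65.0%, Panel A 2574/3566 = 72.2% → Panel A
Overall: the 2024 panel 2599/4224 = 61.5%, Panel A 3929/5807 = 67.7% → Panel A
Panel A wins overall and in every proposal group — no reversal.

Yes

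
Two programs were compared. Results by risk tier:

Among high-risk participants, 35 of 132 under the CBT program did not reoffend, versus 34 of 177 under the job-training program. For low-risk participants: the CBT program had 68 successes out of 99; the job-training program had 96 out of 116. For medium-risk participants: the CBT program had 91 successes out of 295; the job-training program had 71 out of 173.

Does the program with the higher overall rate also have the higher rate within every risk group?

High-risk: the CBT program 35/132 = 26.5%, the job-training program 34/177 = 19.2% → the CBT program
Low-risk: the CBT program 68/99 = 68.7%, the job-training program 96/116 = 82.8% → the job-training program
Medium-risk: the CBT program 91/295 = 30.8%, the job-training program 71/173 = 41.0% → the job-training program
Overall: the CBT program 194/526 = 36.9%, the job-training program 201/466 = 43.1% → the job-training program
Neither sweeps: the CBT program wins 1 of 3 groups, the job-training program wins 2. The job-training program wins overall but not every group — no Simpson reversal.

No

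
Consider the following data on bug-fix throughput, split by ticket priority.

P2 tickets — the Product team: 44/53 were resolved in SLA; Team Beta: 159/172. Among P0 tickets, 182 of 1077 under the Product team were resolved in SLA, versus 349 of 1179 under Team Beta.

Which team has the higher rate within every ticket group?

P2: the Product team 44/53 = 83.0%, Team Beta 159/172 = 92.4% → Team Beta
P0: the Product team 182/1077 = 16.9%, Team Beta 349/1179 = 29.6% → Team Beta
Team Beta has the higher rate in both groups.

Team Beta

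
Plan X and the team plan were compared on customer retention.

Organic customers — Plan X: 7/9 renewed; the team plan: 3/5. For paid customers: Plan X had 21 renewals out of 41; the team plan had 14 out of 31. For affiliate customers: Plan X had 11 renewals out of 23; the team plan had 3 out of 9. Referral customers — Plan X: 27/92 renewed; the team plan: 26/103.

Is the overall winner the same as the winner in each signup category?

Yes

Organic: Plan X 7/9 = 77.8%, the team plan 3/5 = 60.0% → Plan X
Paid: Plan X 21/41 = 51.2%, the team plan 14/31 = 45.2% → Plan X
Affiliate: Plan X 11/23 = 47.8%, the team plan 3/9 = 33.3% → Plan X
Referral: Plan X 27/92 = 29.3%, the team plan 26/103 = 25.2% → Plan X
Overall: Plan X 66/165 = 40.0%, the team plan 46/148 = 31.1% → Plan X
Plan X wins overall and in every signup group — no reversal.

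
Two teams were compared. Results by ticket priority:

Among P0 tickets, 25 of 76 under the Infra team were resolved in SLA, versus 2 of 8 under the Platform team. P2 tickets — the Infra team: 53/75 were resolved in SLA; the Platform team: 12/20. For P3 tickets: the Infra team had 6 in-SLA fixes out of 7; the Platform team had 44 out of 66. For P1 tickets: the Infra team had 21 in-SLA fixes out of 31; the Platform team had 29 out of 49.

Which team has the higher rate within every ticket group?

the Infra team

P0: the Infra team 25/76 = 32.9%, the Platform team 2/8 = 25.0% → the Infra team
P2: the Infra team 53/75 = 70.7%, the Platform team 12/20 = 60.0% → the Infra team
P3: the Infra team 6/7 = 85.7%, the Platform team 44/66 = 66.7% → the Infra team
P1: the Infra team 21/31 = 67.7%, the Platform team 29/49 = 59.2% → the Infra team
The Infra team has the higher rate in all 4 groups.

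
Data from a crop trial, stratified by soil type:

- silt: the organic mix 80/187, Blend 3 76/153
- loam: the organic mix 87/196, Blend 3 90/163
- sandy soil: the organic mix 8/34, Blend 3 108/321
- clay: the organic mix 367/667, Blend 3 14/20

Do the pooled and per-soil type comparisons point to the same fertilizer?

No

Silt: the organic mix 80/187 = 42.8%, Blend 3 76/153 = 49.7% → Blend 3
Loam: the organic mix 87/196 = 44.4%, Blend 3 90/163 = 55.2% → Blend 3
Sandy soil: the organic mix 8/34 = 23.5%, Blend 3 108/321 = 33.6% → Blend 3
Clay: the organic mix 367/667 = 55.0%, Blend 3 14/20 = 70.0% → Blend 3
Overall: the organic mix 542/1084 = 50.0%, Blend 3 288/657 = 43.8% → the organic mix
Blend 3 wins each soil group but the organic mix wins overall — the comparison reverses. Blend 3's plots skew toward sandy soil, which has a lower base rate.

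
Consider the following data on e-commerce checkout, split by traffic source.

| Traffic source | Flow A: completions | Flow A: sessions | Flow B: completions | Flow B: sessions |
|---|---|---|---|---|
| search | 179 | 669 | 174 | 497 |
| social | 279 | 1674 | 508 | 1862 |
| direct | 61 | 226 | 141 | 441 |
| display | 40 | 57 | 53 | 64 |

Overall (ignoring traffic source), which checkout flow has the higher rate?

Search: Flow A 179/669 = 26.8%, Flow B 174/497 = 35.0% → Flow B
Social: Flow A 279/1674 = 16.7%, Flow B 508/1862 = 27.3% → Flow B
Direct: Flow A 61/226 = 27.0%, Flow B 141/441 = 32.0% → Flow B
Display: Flow A 40/57 = 70.2%, Flow B 53/64 = 82.8% → Flow B
Overall: Flow A 559/2626 = 21.3%, Flow B 876/2864 = 30.6% → Flow B

Flow B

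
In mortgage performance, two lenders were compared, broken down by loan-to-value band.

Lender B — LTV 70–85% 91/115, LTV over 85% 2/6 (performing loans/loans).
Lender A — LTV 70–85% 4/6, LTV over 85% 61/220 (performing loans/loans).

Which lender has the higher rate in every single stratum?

Lender B

LTV 70–85%: Lender B 91/115 = 79.1%, Lender A 4/6 = 66.7% → Lender B
LTV over 85%: Lender B 2/6 = 33.3%, Lender A 61/220 = 27.7% → Lender B
Lender B has the higher rate in both groups.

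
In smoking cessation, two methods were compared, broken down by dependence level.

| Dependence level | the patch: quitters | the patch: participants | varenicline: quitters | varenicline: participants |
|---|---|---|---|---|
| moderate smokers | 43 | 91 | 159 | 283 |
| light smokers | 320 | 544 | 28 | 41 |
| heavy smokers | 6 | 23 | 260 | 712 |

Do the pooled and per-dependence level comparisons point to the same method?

No

Moderate smokers: the patch 43/91 = 47.3%, varenicline 159/283 = 56.2% → varenicline
Light smokers: the patch 320/544 = 58.8%, varenicline 28/41 = 68.3% → varenicline
Heavy smokers: the patch 6/23 = 26.1%, varenicline 260/712 = 36.5% → varenicline
Overall: the patch 369/658 = 56.1%, varenicline 447/1036 = 43.1% → the patch
Varenicline wins each dependence group but the patch wins overall — the comparison reverses. Varenicline's participants skew toward heavy smokers, which has a lower base rate.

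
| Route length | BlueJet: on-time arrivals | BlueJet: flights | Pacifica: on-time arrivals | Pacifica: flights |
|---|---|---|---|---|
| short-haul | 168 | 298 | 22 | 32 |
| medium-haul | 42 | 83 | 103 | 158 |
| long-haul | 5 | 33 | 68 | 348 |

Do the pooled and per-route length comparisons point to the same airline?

Short-haul: BlueJet 168/298 = 56.4%, Pacifica 22/32 = 68.8% → Pacifica
Medium-haul: BlueJet 42/83 = 50.6%, Pacifica 103/158 = 65.2% → Pacifica
Long-haul: BlueJet 5/33 = 15.2%, Pacifica 68/348 = 19.5% → Pacifica
Overall: BlueJet 215/414 = 51.9%, Pacifica 193/538 = 35.9% → BlueJet
Pacifica wins each route group but BlueJet wins overall — the comparison reverses. Pacifica's flights skew toward long-haul, which has a lower base rate.

No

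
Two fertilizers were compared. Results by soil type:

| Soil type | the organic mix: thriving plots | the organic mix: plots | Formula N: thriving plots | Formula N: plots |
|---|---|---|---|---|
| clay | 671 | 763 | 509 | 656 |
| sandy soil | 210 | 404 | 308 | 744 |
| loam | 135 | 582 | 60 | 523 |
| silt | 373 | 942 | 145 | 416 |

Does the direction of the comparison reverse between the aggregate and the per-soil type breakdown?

No

Clay: the organic mix 671/763 = 87.9%, Formula N 509/656 = 77.6% → the organic mix
Sandy soil: the organic mix 210/404 = 52.0%, Formula N 308/744 = 41.4% → the organic mix
Loam: the organic mix 135/582 = 23.2%, Formula N 60/523 = 11.5% → the organic mix
Silt: the organic mix 373/942 = 39.6%, Formula N 145/416 = 34.9% → the organic mix
Overall: the organic mix 1389/2691 = 51.6%, Formula N 1022/2339 = 43.7% → the organic mix
The organic mix wins overall and in every soil group — no reversal.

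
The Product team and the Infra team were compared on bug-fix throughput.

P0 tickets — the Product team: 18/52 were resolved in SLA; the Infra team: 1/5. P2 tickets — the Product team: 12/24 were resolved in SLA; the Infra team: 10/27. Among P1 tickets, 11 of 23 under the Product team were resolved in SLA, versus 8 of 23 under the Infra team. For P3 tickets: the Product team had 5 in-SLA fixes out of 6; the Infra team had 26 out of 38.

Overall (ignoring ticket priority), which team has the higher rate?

the Infra team

P0: the Product team 18/52 = 34.6%, the Infra team 1/5 = 20.0% → the Product team
P2: the Product team 12/24 = 50.0%, the Infra team 10/27 = 37.0% → the Product team
P1: the Product team 11/23 = 47.8%, the Infra team 8/23 = 34.8% → the Product team
P3: the Product team 5/6 = 83.3%, the Infra team 26/38 = 68.4% → the Product team
Overall: the Product team 46/105 = 43.8%, the Infra team 45/93 = 48.4% → the Infra team
(The Product team wins every ticket group but the Infra team wins overall — the Product team's tickets skew toward the low-rate P0 group.)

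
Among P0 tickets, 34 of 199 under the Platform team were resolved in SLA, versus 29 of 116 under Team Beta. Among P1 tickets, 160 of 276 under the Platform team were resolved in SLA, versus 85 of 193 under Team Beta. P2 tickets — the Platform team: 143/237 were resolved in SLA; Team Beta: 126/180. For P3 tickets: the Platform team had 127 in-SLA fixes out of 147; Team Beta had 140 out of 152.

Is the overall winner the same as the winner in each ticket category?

P0: the Platform team 34/199 = 17.1%, Team Beta 29/116 = 25.0% → Team Beta
P1: the Platform team 160/276 = 58.0%, Team Beta 85/193 = 44.0% → the Platform team
P2: the Platform team 143/237 = 60.3%, Team Beta 126/180 = 70.0% → Team Beta
P3: the Platform team 127/147 = 86.4%, Team Beta 140/152 = 92.1% → Team Beta
Overall: the Platform team 464/859 = 54.0%, Team Beta 380/641 = 59.3% → Team Beta
Neither sweeps: the Platform team wins 1 of 4 groups, Team Beta wins 3. Team Beta wins overall but not every group — no Simpson reversal.

No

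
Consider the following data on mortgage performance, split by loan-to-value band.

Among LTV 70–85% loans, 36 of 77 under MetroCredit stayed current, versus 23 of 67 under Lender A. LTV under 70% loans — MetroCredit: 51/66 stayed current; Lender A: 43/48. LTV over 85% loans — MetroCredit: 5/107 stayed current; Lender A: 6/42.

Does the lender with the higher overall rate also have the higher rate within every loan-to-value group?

No

LTV 70–85%: MetroCredit 36/77 = 46.8%, Lender A 23/67 = 34.3% → MetroCredit
LTV under 70%: MetroCredit 51/66 = 77.3%, Lender A 43/48 = 89.6% → Lender A
LTV over 85%: MetroCredit 5/107 = 4.7%, Lender A 6/42 = 14.3% → Lender A
Overall: MetroCredit 92/250 = 36.8%, Lender A 72/157 = 45.9% → Lender A
Neither sweeps: MetroCredit wins 1 of 3 groups, Lender A wins 2. Lender A wins overall but not every group — no Simpson reversal.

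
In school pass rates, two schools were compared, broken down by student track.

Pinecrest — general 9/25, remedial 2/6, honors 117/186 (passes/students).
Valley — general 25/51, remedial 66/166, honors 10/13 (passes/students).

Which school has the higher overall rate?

General: Pinecrest 9/25 = 36.0%, Valley 25/51 = 49.0% → Valley
Remedial: Pinecrest 2/6 = 33.3%, Valley 66/166 = 39.8% → Valley
Honors: Pinecrest 117/186 = 62.9%, Valley 10/13 = 76.9% → Valley
Overall: Pinecrest 128/217 = 59.0%, Valley 101/230 = 43.9% → Pinecrest
(Valley wins every student group but Pinecrest wins overall — Valley's students skew toward the low-rate remedial group.)

Pinecrest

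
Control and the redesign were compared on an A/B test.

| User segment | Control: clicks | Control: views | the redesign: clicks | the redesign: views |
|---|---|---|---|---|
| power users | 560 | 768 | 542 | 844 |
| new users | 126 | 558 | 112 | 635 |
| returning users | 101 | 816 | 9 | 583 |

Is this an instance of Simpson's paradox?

Power users: Control 560/768 = 72.9%, the redesign 542/844 = 64.2% → Control
New users: Control 126/558 = 22.6%, the redesign 112/635 = 17.6% → Control
Returning users: Control 101/816 = 12.4%, the redesign 9/583 = 1.5% → Control
Overall: Control 787/2142 = 36.7%, the redesign 663/2062 = 32.2% → Control
Control wins overall and in every user group — no reversal.

No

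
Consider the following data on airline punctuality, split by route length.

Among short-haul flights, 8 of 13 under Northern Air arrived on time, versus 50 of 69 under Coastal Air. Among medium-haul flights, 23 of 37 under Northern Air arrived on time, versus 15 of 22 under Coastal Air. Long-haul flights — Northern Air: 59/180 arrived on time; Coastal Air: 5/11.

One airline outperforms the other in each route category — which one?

Coastal Air

Short-haul: Northern Air 8/13 = 61.5%, Coastal Air 50/69 = 72.5% → Coastal Air
Medium-haul: Northern Air 23/37 = 62.2%, Coastal Air 15/22 = 68.2% → Coastal Air
Long-haul: Northern Air 59/180 = 32.8%, Coastal Air 5/11 = 45.5% → Coastal Air
Coastal Air has the higher rate in all 3 groups.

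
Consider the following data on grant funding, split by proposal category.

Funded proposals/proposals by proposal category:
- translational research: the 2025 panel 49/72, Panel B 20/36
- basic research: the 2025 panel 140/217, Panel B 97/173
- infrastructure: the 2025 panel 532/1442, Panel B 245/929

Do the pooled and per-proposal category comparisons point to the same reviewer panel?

Translational research: the 2025 panel 49/72 = 68.1%, Panel B 20/36 = 55.6% → the 2025 panel
Basic research: the 2025 panel 140/217 = 64.5%, Panel B 97/173 = 56.1% → the 2025 panel
Infrastructure: the 2025 panel 532/1442 = 36.9%, Panel B 245/929 = 26.4% → the 2025 panel
Overall: the 2025 panel 721/1731 = 41.7%, Panel B 362/1138 = 31.8% → the 2025 panel
The 2025 panel wins overall and in every proposal group — no reversal.

Yes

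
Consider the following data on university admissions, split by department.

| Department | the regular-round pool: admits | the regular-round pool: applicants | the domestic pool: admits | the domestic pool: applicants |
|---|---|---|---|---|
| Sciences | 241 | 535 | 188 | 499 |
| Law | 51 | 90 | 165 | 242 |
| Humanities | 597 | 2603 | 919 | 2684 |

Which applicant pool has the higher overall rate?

Sciences: the regular-round pool 241/535 = 45.0%, the domestic pool 188/499 = 37.7% → the regular-round pool
Law: the regular-round pool 51/90 = 56.7%, the domestic pool 165/242 = 68.2% → the domestic pool
Humanities: the regular-round pool 597/2603 = 22.9%, the domestic pool 919/2684 = 34.2% → the domestic pool
Overall: the regular-round pool 889/3228 = 27.5%, the domestic pool 1272/3425 = 37.1% → the domestic pool
(Neither sweeps every department group, but the domestic pool has the higher pooled rate.)

the domestic pool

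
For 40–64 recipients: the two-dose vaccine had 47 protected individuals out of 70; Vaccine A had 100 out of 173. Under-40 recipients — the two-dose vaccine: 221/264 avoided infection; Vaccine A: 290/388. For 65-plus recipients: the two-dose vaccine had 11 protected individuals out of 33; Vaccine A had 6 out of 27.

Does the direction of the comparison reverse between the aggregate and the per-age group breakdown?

40–64: the two-dose vaccine 47/70 = 67.1%, Vaccine A 100/173 = 57.8% → the two-dose vaccine
Under-40: the two-dose vaccine 221/264 = 83.7%, Vaccine A 290/388 = 74.7% → the two-dose vaccine
65-plus: the two-dose vaccine 11/33 = 33.3%, Vaccine A 6/27 = 22.2% → the two-dose vaccine
Overall: the two-dose vaccine 279/367 = 76.0%, Vaccine A 396/588 = 67.3% → the two-dose vaccine
The two-dose vaccine wins overall and in every age group — no reversal.

No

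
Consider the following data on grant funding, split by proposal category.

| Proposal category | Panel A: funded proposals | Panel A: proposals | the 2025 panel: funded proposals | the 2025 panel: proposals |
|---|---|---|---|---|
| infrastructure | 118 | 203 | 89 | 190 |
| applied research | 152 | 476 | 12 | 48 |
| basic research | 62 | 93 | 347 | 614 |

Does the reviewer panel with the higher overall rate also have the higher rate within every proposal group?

Infrastructure: Panel A 118/203 = 58.1%, the 2025 panel 89/190 = 46.8% → Panel A
Applied research: Panel A 152/476 = 31.9%, the 2025 panel 12/48 = 25.0% → Panel A
Basic research: Panel A 62/93 = 66.7%, the 2025 panel 347/614 = 56.5% → Panel A
Overall: Panel A 332/772 = 43.0%, the 2025 panel 448/852 = 52.6% → the 2025 panel
Panel A wins each proposal group but the 2025 panel wins overall — the comparison reverses. Panel A's proposals skew toward applied research, which has a lower base rate.

No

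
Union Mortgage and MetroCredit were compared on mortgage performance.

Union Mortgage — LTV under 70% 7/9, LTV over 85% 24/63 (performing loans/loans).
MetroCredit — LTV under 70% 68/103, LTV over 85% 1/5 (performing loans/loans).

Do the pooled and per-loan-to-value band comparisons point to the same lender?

LTV under 70%: Union Mortgage 7/9 = 77.8%, MetroCredit 68/103 = 66.0% → Union Mortgage
LTV over 85%: Union Mortgage 24/63 = 38.1%, MetroCredit 1/5 = 20.0% → Union Mortgage
Overall: Union Mortgage 31/72 = 43.1%, MetroCredit 69/108 = 63.9% → MetroCredit
Union Mortgage wins each loan-to-value group but MetroCredit wins overall — the comparison reverses. Union Mortgage's loans skew toward LTV over 85%, which has a lower base rate.

No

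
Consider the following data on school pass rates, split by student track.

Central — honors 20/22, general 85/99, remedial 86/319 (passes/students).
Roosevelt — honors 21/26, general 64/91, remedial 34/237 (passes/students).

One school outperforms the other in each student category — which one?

Honors: Central 20/22 = 90.9%, Roosevelt 21/26 = 80.8% → Central
General: Central 85/99 = 85.9%, Roosevelt 64/91 = 70.3% → Central
Remedial: Central 86/319 = 27.0%, Roosevelt 34/237 = 14.3% → Central
Central has the higher rate in all 3 groups.

Central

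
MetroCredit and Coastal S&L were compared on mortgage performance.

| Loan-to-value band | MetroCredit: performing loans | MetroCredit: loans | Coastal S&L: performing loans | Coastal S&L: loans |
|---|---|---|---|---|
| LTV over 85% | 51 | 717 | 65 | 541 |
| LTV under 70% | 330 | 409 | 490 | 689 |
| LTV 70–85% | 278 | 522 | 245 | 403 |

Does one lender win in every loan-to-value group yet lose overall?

No

LTV over 85%: MetroCredit 51/717 = 7.1%, Coastal S&L 65/541 = 12.0% → Coastal S&L
LTV under 70%: MetroCredit 330/409 = 80.7%, Coastal S&L 490/689 = 71.1% → MetroCredit
LTV 70–85%: MetroCredit 278/522 = 53.3%, Coastal S&L 245/403 = 60.8% → Coastal S&L
Overall: MetroCredit 659/1648 = 40.0%, Coastal S&L 800/1633 = 49.0% → Coastal S&L
Neither sweeps: MetroCredit wins 1 of 3 groups, Coastal S&L wins 2. Coastal S&L wins overall but not every group — no Simpson reversal.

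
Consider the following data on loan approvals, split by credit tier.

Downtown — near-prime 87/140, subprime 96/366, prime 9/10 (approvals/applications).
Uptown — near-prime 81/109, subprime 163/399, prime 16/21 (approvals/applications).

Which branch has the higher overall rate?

Near-prime: Downtown 87/140 = 62.1%, Uptown 81/109 = 74.3% → Uptown
Subprime: Downtown 96/366 = 26.2%, Uptown 163/399 = 40.9% → Uptown
Prime: Downtown 9/10 = 90.0%, Uptown 16/21 = 76.2% → Downtown
Overall: Downtown 192/516 = 37.2%, Uptown 260/529 = 49.1% → Uptown
(Neither sweeps every credit group, but Uptown has the higher pooled rate.)

Uptown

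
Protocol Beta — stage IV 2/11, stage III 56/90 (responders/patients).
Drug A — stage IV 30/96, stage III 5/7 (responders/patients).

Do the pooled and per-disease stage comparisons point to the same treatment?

No

Stage IV: Protocol Beta 2/11 = 18.2%, Drug A 30/96 = 31.2% → Drug A
Stage III: Protocol Beta 56/90 = 62.2%, Drug A 5/7 = 71.4% → Drug A
Overall: Protocol Beta 58/101 = 57.4%, Drug A 35/103 = 34.0% → Protocol Beta
Drug A wins each disease group but Protocol Beta wins overall — the comparison reverses. Drug A's patients skew toward stage IV, which has a lower base rate.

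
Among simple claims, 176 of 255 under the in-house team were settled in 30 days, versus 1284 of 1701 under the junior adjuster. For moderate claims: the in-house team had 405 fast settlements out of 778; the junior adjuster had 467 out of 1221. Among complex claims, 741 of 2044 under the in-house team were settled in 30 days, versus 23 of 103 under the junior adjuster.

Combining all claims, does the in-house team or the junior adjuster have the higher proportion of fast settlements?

Simple: the in-house team 176/255 = 69.0%, the junior adjuster 1284/1701 = 75.5% → the junior adjuster
Moderate: the in-house team 405/778 = 52.1%, the junior adjuster 467/1221 = 38.2% → the in-house team
Complex: the in-house team 741/2044 = 36.3%, the junior adjuster 23/103 = 22.3% → the in-house team
Overall: the in-house team 1322/3077 = 43.0%, the junior adjuster 1774/3025 = 58.6% → the junior adjuster
(Neither sweeps every claim group, but the junior adjuster has the higher pooled rate.)

the junior adjuster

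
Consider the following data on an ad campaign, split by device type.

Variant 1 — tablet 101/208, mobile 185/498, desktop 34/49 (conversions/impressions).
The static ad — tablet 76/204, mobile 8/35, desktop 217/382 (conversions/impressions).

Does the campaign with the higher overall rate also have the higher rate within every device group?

No

Tablet: Variant 1 101/208 = 48.6%, the static ad 76/204 = 37.3% → Variant 1
Mobile: Variant 1 185/498 = 37.1%, the static ad 8/35 = 22.9% → Variant 1
Desktop: Variant 1 34/49 = 69.4%, the static ad 217/382 = 56.8% → Variant 1
Overall: Variant 1 320/755 = 42.4%, the static ad 301/621 = 48.5% → the static ad
Variant 1 wins each device group but the static ad wins overall — the comparison reverses. Variant 1's impressions skew toward mobile, which has a lower base rate.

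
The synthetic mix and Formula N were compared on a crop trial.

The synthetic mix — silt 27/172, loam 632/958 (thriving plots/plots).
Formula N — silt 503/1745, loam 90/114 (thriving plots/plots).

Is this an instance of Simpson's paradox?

Silt: the synthetic mix 27/172 = 15.7%, Formula N 503/1745 = 28.8% → Formula N
Loam: the synthetic mix 632/958 = 66.0%, Formula N 90/114 = 78.9% → Formula N
Overall: the synthetic mix 659/1130 = 58.3%, Formula N 593/1859 = 31.9% → the synthetic mix
Formula N wins each soil group but the synthetic mix wins overall — the comparison reverses. Formula N's plots skew toward silt, which has a lower base rate.

Yes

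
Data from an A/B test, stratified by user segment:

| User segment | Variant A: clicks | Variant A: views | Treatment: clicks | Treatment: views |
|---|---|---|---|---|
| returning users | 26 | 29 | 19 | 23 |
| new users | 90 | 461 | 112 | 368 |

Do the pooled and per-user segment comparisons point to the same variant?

No

Returning users: Variant A 26/29 = 89.7%, Treatment 19/23 = 82.6% → Variant A
New users: Variant A 90/461 = 19.5%, Treatment 112/368 = 30.4% → Treatment
Overall: Variant A 116/490 = 23.7%, Treatment 131/391 = 33.5% → Treatment
Neither sweeps: Variant A wins 1 of 2 groups, Treatment wins 1. Treatment wins overall but not every group — no Simpson reversal.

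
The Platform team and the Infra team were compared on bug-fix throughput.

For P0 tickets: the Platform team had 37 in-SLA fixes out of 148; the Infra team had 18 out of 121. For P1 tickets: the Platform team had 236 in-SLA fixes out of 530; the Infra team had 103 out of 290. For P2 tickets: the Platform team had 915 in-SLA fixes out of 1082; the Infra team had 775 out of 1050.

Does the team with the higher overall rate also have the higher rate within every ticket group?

Yes

P0: the Platform team 37/148 = 25.0%, the Infra team 18/121 = 14.9% → the Platform team
P1: the Platform team 236/530 = 44.5%, the Infra team 103/290 = 35.5% → the Platform team
P2: the Platform team 915/1082 = 84.6%, the Infra team 775/1050 = 73.8% → the Platform team
Overall: the Platform team 1188/1760 = 67.5%, the Infra team 896/1461 = 61.3% → the Platform team
The Platform team wins overall and in every ticket group — no reversal.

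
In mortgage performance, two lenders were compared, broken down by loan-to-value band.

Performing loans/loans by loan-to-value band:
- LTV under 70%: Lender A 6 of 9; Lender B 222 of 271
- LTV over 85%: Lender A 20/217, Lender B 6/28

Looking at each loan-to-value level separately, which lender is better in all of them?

Lender B

LTV under 70%: Lender A 6/9 = 66.7%, Lender B 222/271 = 81.9% → Lender B
LTV over 85%: Lender A 20/217 = 9.2%, Lender B 6/28 = 21.4% → Lender B
Lender B has the higher rate in both groups.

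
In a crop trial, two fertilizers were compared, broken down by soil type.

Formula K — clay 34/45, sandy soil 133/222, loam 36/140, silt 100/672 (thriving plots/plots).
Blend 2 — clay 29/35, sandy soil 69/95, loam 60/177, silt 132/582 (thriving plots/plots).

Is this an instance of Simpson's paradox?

Clay: Formula K 34/45 = 75.6%, Blend 2 29/35 = 82.9% → Blend 2
Sandy soil: Formula K 133/222 = 59.9%, Blend 2 69/95 = 72.6% → Blend 2
Loam: Formula K 36/140 = 25.7%, Blend 2 60/177 = 33.9% → Blend 2
Silt: Formula K 100/672 = 14.9%, Blend 2 132/582 = 22.7% → Blend 2
Overall: Formula K 303/1079 = 28.1%, Blend 2 290/889 = 32.6% → Blend 2
Blend 2 wins overall and in every soil group — no reversal.

No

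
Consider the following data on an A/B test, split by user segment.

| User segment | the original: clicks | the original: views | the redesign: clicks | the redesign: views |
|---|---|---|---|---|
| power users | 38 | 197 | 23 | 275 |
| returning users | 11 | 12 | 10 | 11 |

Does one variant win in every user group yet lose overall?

No

Power users: the original 38/197 = 19.3%, the redesign 23/275 = 8.4% → the original
Returning users: the original 11/12 = 91.7%, the redesign 10/11 = 90.9% → the original
Overall: the original 49/209 = 23.4%, the redesign 33/286 = 11.5% → the original
The original wins overall and in every user group — no reversal.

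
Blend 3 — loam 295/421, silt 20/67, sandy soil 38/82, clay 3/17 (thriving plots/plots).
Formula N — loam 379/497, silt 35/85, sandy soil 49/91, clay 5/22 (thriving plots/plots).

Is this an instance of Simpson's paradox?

No

Loam: Blend 3 295/421 = 70.1%, Formula N 379/497 = 76.3% → Formula N
Silt: Blend 3 20/67 = 29.9%, Formula N 35/85 = 41.2% → Formula N
Sandy soil: Blend 3 38/82 = 46.3%, Formula N 49/91 = 53.8% → Formula N
Clay: Blend 3 3/17 = 17.6%, Formula N 5/22 = 22.7% → Formula N
Overall: Blend 3 356/587 = 60.6%, Formula N 468/695 = 67.3% → Formula N
Formula N wins overall and in every soil group — no reversal.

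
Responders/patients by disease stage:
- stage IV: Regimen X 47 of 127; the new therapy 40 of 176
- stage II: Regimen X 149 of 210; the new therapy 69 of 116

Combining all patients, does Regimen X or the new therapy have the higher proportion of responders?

Stage IV: Regimen X 47/127 = 37.0%, the new therapy 40/176 = 22.7% → Regimen X
Stage II: Regimen X 149/210 = 71.0%, the new therapy 69/116 = 59.5% → Regimen X
Overall: Regimen X 196/337 = 58.2%, the new therapy 109/292 = 37.3% → Regimen X

Regimen X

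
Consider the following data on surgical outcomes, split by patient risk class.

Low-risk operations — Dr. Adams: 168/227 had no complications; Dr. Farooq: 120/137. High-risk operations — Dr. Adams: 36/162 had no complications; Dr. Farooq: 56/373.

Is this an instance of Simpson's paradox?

No

Low-risk: Dr. Adams 168/227 = 74.0%, Dr. Farooq 120/137 = 87.6% → Dr. Farooq
High-risk: Dr. Adams 36/162 = 22.2%, Dr. Farooq 56/373 = 15.0% → Dr. Adams
Overall: Dr. Adams 204/389 = 52.4%, Dr. Farooq 176/510 = 34.5% → Dr. Adams
Neither sweeps: Dr. Adams wins 1 of 2 groups, Dr. Farooq wins 1. Dr. Adams wins overall but not every group — no Simpson reversal.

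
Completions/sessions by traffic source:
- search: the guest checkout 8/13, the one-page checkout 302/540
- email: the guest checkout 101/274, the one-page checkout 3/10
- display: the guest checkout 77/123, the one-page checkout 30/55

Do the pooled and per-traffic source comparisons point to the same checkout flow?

Search: the guest checkout 8/13 = 61.5%, the one-page checkout 302/540 = 55.9% → the guest checkout
Email: the guest checkout 101/274 = 36.9%, the one-page checkout 3/10 = 30.0% → the guest checkout
Display: the guest checkout 77/123 = 62.6%, the one-page checkout 30/55 = 54.5% → the guest checkout
Overall: the guest checkout 186/410 = 45.4%, the one-page checkout 335/605 = 55.4% → the one-page checkout
The guest checkout wins each traffic group but the one-page checkout wins overall — the comparison reverses. The guest checkout's sessions skew toward email, which has a lower base rate.

No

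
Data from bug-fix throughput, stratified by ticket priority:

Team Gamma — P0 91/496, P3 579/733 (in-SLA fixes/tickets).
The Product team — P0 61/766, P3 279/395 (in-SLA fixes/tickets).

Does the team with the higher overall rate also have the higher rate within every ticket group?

P0: Team Gamma 91/496 = 18.3%, the Product team 61/766 = 8.0% → Team Gamma
P3: Team Gamma 579/733 = 79.0%, the Product team 279/395 = 70.6% → Team Gamma
Overall: Team Gamma 670/1229 = 54.5%, the Product team 340/1161 = 29.3% → Team Gamma
Team Gamma wins overall and in every ticket group — no reversal.

Yes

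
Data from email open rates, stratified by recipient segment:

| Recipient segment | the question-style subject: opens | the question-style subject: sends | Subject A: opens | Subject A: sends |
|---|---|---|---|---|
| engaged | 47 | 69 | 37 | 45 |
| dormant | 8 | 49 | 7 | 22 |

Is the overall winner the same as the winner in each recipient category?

Yes

Engaged: the question-style subject 47/69 = 68.1%, Subject A 37/45 = 82.2% → Subject A
Dormant: the question-style subject 8/49 = 16.3%, Subject A 7/22 = 31.8% → Subject A
Overall: the question-style subject 55/118 = 46.6%, Subject A 44/67 = 65.7% → Subject A
Subject A wins overall and in every recipient group — no reversal.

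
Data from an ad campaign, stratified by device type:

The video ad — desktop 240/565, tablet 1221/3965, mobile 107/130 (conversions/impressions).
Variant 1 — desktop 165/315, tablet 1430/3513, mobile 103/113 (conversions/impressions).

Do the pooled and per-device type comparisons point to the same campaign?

Yes

Desktop: the video ad 240/565 = 42.5%, Variant 1 165/315 = 52.4% → Variant 1
Tablet: the video ad 1221/3965 = 30.8%, Variant 1 1430/3513 = 40.7% → Variant 1
Mobile: the video ad 107/130 = 82.3%, Variant 1 103/113 = 91.2% → Variant 1
Overall: the video ad 1568/4660 = 33.6%, Variant 1 1698/3941 = 43.1% → Variant 1
Variant 1 wins overall and in every device group — no reversal.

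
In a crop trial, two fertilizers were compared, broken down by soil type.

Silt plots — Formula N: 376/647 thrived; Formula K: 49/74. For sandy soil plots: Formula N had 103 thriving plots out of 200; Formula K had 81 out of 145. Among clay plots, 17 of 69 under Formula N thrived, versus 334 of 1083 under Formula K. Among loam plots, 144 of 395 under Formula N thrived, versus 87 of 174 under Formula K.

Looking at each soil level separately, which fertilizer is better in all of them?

Silt: Formula N 376/647 = 58.1%, Formula K 49/74 = 66.2% → Formula K
Sandy soil: Formula N 103/200 = 51.5%, Formula K 81/145 = 55.9% → Formula K
Clay: Formula N 17/69 = 24.6%, Formula K 334/1083 = 30.8% → Formula K
Loam: Formula N 144/395 = 36.5%, Formula K 87/174 = 50.0% → Formula K
Formula K has the higher rate in all 4 groups.

Formula K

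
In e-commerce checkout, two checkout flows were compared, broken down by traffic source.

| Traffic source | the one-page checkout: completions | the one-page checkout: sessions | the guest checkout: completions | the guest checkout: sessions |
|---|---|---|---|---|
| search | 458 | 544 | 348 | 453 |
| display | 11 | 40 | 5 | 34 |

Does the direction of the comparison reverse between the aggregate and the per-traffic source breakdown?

No

Search: the one-page checkout 458/544 = 84.2%, the guest checkout 348/453 = 76.8% → the one-page checkout
Display: the one-page checkout 11/40 = 27.5%, the guest checkout 5/34 = 14.7% → the one-page checkout
Overall: the one-page checkout 469/584 = 80.3%, the guest checkout 353/487 = 72.5% → the one-page checkout
The one-page checkout wins overall and in every traffic group — no reversal.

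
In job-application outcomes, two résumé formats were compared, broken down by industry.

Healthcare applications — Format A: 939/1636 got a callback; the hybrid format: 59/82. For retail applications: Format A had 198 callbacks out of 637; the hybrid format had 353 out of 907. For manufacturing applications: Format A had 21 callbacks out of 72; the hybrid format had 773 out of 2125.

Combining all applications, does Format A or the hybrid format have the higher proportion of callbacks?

Healthcare: Format A 939/1636 = 57.4%, the hybrid format 59/82 = 72.0% → the hybrid format
Retail: Format A 198/637 = 31.1%, the hybrid format 353/907 = 38.9% → the hybrid format
Manufacturing: Format A 21/72 = 29.2%, the hybrid format 773/2125 = 36.4% → the hybrid format
Overall: Format A 1158/2345 = 49.4%, the hybrid format 1185/3114 = 38.1% → Format A
(The hybrid format wins every industry group but Format A wins overall — the hybrid format's applications skew toward the low-rate manufacturing group.)

Format A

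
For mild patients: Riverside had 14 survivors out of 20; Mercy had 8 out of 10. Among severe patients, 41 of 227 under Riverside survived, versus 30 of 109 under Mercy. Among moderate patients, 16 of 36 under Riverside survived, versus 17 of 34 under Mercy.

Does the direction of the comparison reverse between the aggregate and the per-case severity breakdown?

Mild: Riverside 14/20 = 70.0%, Mercy 8/10 = 80.0% → Mercy
Severe: Riverside 41/227 = 18.1%, Mercy 30/109 = 27.5% → Mercy
Moderate: Riverside 16/36 = 44.4%, Mercy 17/34 = 50.0% → Mercy
Overall: Riverside 71/283 = 25.1%, Mercy 55/153 = 35.9% → Mercy
Mercy wins overall and in every case group — no reversal.

No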